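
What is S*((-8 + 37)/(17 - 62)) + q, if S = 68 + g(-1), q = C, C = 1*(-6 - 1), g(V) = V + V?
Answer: -743/15 ≈ -49.533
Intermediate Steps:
g(V) = 2*V
C = -7 (C = 1*(-7) = -7)
q = -7
S = 66 (S = 68 + 2*(-1) = 68 - 2 = 66)
S*((-8 + 37)/(17 - 62)) + q = 66*((-8 + 37)/(17 - 62)) - 7 = 66*(29/(-45)) - 7 = 66*(29*(-1/45)) - 7 = 66*(-29/45) - 7 = -638/15 - 7 = -743/15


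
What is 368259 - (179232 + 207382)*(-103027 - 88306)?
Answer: 73972384721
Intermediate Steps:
368259 - (179232 + 207382)*(-103027 - 88306) = 368259 - 386614*(-191333) = 368259 - 1*(-73972016462) = 368259 + 73972016462 = 73972384721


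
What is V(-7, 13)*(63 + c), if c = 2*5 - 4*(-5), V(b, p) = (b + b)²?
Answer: 18228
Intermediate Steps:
V(b, p) = 4*b² (V(b, p) = (2*b)² = 4*b²)
c = 30 (c = 10 + 20 = 30)
V(-7, 13)*(63 + c) = (4*(-7)²)*(63 + 30) = (4*49)*93 = 196*93 = 18228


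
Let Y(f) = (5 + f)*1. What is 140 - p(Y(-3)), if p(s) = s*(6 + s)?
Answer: 124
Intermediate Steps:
Y(f) = 5 + f
140 - p(Y(-3)) = 140 - (5 - 3)*(6 + (5 - 3)) = 140 - 2*(6 + 2) = 140 - 2*8 = 140 - 1*16 = 140 - 16 = 124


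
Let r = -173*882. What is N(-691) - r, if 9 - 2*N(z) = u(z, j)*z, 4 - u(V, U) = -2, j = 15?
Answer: 309327/2 ≈ 1.5466e+5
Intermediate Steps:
u(V, U) = 6 (u(V, U) = 4 - 1*(-2) = 4 + 2 = 6)
N(z) = 9/2 - 3*z
r = -152586
N(-691) - r = (9/2 - 3*(-691)) - 1*(-152586) = (9/2 + 2073) + 152586 = 4155/2 + 152586 = 309327/2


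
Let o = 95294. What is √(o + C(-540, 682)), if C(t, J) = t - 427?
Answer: √94327 ≈ 307.13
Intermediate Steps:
C(t, J) = -427 + t
√(o + C(-540, 682)) = √(95294 + (-427 - 540)) = √(95294 - 967) = √94327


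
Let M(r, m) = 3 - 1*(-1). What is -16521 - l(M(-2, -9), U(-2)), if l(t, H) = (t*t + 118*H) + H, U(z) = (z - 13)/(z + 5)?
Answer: -15942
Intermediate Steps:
M(r, m) = 4 (M(r, m) = 3 + 1 = 4)
U(z) = (-13 + z)/(5 + z)
l(t, H) = t² + 119*H (l(t, H) = (t² + 118*H) + H = t² + 119*H)
-16521 - l(M(-2, -9), U(-2)) = -16521 - (4² + 119*((-13 - 2)/(5 - 2))) = -16521 - (16 + 119*(-15/3)) = -16521 - (16 + 119*((⅓)*(-15))) = -16521 - (16 + 119*(-5)) = -16521 - (16 - 595) = -16521 - 1*(-579) = -16521 + 579 = -15942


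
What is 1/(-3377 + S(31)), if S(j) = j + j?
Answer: -1/3315 ≈ -0.00030166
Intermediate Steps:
S(j) = 2*j
1/(-3377 + S(31)) = 1/(-3377 + 2*31) = 1/(-3377 + 62) = 1/(-3315) = -1/3315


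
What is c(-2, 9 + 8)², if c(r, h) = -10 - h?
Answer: 729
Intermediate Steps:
c(-2, 9 + 8)² = (-10 - (9 + 8))² = (-10 - 1*17)² = (-10 - 17)² = (-27)² = 729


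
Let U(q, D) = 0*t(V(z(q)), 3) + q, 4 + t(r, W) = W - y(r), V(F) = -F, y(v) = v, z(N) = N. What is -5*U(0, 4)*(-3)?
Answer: 0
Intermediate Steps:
t(r, W) = -4 + W - r (t(r, W) = -4 + (W - r) = -4 + W - r)
U(q, D) = q (U(q, D) = 0*(-4 + 3 - (-1)*q) + q = 0*(-4 + 3 + q) + q = 0*(-1 + q) + q = 0 + q = q)
-5*U(0, 4)*(-3) = -5*0*(-3) = 0*(-3) = 0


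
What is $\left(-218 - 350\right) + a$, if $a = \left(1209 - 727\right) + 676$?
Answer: $590$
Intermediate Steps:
$a = 1158$ ($a = \left(1209 - 727\right) + 676 = 482 + 676 = 1158$)
$\left(-218 - 350\right) + a = \left(-218 - 350\right) + 1158 = -568 + 1158 = 590$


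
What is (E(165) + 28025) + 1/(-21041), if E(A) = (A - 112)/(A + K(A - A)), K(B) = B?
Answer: 97297329133/3471765 ≈ 28025.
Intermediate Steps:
E(A) = (-112 + A)/A (E(A) = (A - 112)/(A + (A - A)) = (-112 + A)/(A + 0) = (-112 + A)/A)
(E(165) + 28025) + 1/(-21041) = ((-112 + 165)/165 + 28025) + 1/(-21041) = ((1/165)*53 + 28025) - 1/21041 = (53/165 + 28025) - 1/21041 = 4624178/165 - 1/21041 = 97297329133/3471765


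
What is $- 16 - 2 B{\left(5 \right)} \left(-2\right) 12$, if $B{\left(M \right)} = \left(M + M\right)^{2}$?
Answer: $-76800$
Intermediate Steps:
$B{\left(M \right)} = 4 M^{2}$ ($B{\left(M \right)} = \left(2 M\right)^{2} = 4 M^{2}$)
$- 16 - 2 B{\left(5 \right)} \left(-2\right) 12 = - 16 - 2 \cdot 4 \cdot 5^{2} \left(-2\right) 12 = - 16 - 2 \cdot 4 \cdot 25 \left(-2\right) 12 = - 16 \left(-2\right) 100 \left(-2\right) 12 = - 16 \left(\left(-200\right) \left(-2\right)\right) 12 = \left(-16\right) 400 \cdot 12 = \left(-6400\right) 12 = -76800$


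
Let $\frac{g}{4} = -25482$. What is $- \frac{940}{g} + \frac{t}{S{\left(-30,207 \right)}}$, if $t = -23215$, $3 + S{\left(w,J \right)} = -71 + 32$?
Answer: $\frac{16432625}{29729} \approx 552.75$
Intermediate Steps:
$g = -101928$ ($g = 4 \left(-25482\right) = -101928$)
$S{\left(w,J \right)} = -42$ ($S{\left(w,J \right)} = -3 + \left(-71 + 32\right) = -3 - 39 = -42$)
$- \frac{940}{g} + \frac{t}{S{\left(-30,207 \right)}} = - \frac{940}{-101928} - \frac{23215}{-42} = \left(-940\right) \left(- \frac{1}{101928}\right) - - \frac{23215}{42} = \frac{235}{25482} + \frac{23215}{42} = \frac{16432625}{29729}$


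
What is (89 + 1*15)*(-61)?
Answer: -6344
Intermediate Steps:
(89 + 1*15)*(-61) = (89 + 15)*(-61) = 104*(-61) = -6344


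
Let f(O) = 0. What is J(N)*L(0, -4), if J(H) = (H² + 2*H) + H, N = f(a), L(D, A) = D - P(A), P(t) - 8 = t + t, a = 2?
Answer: 0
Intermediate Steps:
P(t) = 8 + 2*t (P(t) = 8 + (t + t) = 8 + 2*t)
L(D, A) = -8 + D - 2*A (L(D, A) = D - (8 + 2*A) = D + (-8 - 2*A) = -8 + D - 2*A)
N = 0
J(H) = H² + 3*H
J(N)*L(0, -4) = (0*(3 + 0))*(-8 + 0 - 2*(-4)) = (0*3)*(-8 + 0 + 8) = 0*0 = 0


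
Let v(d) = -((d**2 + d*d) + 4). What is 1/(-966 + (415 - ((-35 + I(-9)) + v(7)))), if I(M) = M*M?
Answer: -1/495 ≈ -0.0020202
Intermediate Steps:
I(M) = M**2
v(d) = -4 - 2*d**2 (v(d) = -((d**2 + d**2) + 4) = -(2*d**2 + 4) = -(4 + 2*d**2) = -4 - 2*d**2)
1/(-966 + (415 - ((-35 + I(-9)) + v(7)))) = 1/(-966 + (415 - ((-35 + (-9)**2) + (-4 - 2*7**2)))) = 1/(-966 + (415 - ((-35 + 81) + (-4 - 2*49)))) = 1/(-966 + (415 - (46 + (-4 - 98)))) = 1/(-966 + (415 - (46 - 102))) = 1/(-966 + (415 - 1*(-56))) = 1/(-966 + (415 + 56)) = 1/(-966 + 471) = 1/(-495) = -1/495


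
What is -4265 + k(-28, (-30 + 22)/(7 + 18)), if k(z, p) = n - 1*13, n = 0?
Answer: -4278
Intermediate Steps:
k(z, p) = -13 (k(z, p) = 0 - 1*13 = 0 - 13 = -13)
-4265 + k(-28, (-30 + 22)/(7 + 18)) = -4265 - 13 = -4278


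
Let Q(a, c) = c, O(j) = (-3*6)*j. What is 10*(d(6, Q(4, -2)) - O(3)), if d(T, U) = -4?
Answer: 500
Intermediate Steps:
O(j) = -18*j
10*(d(6, Q(4, -2)) - O(3)) = 10*(-4 - (-18)*3) = 10*(-4 - 1*(-54)) = 10*(-4 + 54) = 10*50 = 500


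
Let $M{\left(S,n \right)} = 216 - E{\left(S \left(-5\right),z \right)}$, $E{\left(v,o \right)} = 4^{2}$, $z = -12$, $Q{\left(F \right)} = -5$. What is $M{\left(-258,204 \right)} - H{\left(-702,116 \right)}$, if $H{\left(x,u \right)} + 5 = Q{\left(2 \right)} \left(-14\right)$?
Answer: $135$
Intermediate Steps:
$H{\left(x,u \right)} = 65$ ($H{\left(x,u \right)} = -5 - -70 = -5 + 70 = 65$)
$E{\left(v,o \right)} = 16$
$M{\left(S,n \right)} = 200$ ($M{\left(S,n \right)} = 216 - 16 = 200$)
$M{\left(-258,204 \right)} - H{\left(-702,116 \right)} = 200 - 65 = 135$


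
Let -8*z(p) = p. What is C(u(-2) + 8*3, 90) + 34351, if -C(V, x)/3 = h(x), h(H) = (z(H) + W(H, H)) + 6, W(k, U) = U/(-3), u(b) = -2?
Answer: 137827/4 ≈ 34457.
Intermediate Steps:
W(k, U) = -U/3 (W(k, U) = U*(-⅓) = -U/3)
z(p) = -p/8
h(H) = 6 - 11*H/24 (h(H) = (-H/8 - H/3) + 6 = -11*H/24 + 6 = 6 - 11*H/24)
C(V, x) = -18 + 11*x/8 (C(V, x) = -3*(6 - 11*x/24) = -18 + 11*x/8)
C(u(-2) + 8*3, 90) + 34351 = (-18 + (11/8)*90) + 34351 = (-18 + 495/4) + 34351 = 423/4 + 34351 = 137827/4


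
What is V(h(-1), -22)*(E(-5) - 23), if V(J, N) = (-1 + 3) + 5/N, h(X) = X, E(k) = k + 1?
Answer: -1053/22 ≈ -47.864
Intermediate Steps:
E(k) = 1 + k
V(J, N) = 2 + 5/N
V(h(-1), -22)*(E(-5) - 23) = (2 + 5/(-22))*((1 - 5) - 23) = (2 + 5*(-1/22))*(-4 - 23) = (2 - 5/22)*(-27) = (39/22)*(-27) = -1053/22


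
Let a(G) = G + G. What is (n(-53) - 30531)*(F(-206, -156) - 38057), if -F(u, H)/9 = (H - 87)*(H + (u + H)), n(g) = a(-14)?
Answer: 35782235957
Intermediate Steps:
a(G) = 2*G
n(g) = -28 (n(g) = 2*(-14) = -28)
F(u, H) = -9*(-87 + H)*(u + 2*H) (F(u, H) = -9*(H - 87)*(H + (u + H)) = -9*(-87 + H)*(H + (H + u)) = -9*(-87 + H)*(u + 2*H))
(n(-53) - 30531)*(F(-206, -156) - 38057) = (-28 - 30531)*((-18*(-156)**2 + 783*(-206) + 1566*(-156) - 9*(-156)*(-206)) - 38057) = -30559*((-18*24336 - 161298 - 244296 - 289224) - 38057) = -30559*((-438048 - 161298 - 244296 - 289224) - 38057) = -30559*(-1132866 - 38057) = -30559*(-1170923) = 35782235957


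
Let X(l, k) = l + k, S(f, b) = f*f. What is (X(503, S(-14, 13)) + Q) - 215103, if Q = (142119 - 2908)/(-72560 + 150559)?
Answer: -16723158385/77999 ≈ -2.1440e+5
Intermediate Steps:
S(f, b) = f²
X(l, k) = k + l
Q = 139211/77999 ≈ 1.7848
(X(503, S(-14, 13)) + Q) - 215103 = (((-14)² + 503) + 139211/77999) - 215103 = ((196 + 503) + 139211/77999) - 215103 = (699 + 139211/77999) - 215103 = 54660512/77999 - 215103 = -16723158385/77999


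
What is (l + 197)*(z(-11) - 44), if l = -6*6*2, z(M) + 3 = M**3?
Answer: -172250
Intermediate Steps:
z(M) = -3 + M**3
l = -72 (l = -36*2 = -72)
(l + 197)*(z(-11) - 44) = (-72 + 197)*((-3 + (-11)**3) - 44) = 125*((-3 - 1331) - 44) = 125*(-1334 - 44) = 125*(-1378) = -172250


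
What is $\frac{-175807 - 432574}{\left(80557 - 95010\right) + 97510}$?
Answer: $- \frac{608381}{83057} \approx -7.3249$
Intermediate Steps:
$\frac{-175807 - 432574}{\left(80557 - 95010\right) + 97510} = - \frac{608381}{\left(80557 - 95010\right) + 97510} = - \frac{608381}{-14453 + 97510} = - \frac{608381}{83057}$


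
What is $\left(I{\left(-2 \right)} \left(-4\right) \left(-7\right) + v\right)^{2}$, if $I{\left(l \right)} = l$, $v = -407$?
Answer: $214369$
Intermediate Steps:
$\left(I{\left(-2 \right)} \left(-4\right) \left(-7\right) + v\right)^{2} = \left(\left(-2\right) \left(-4\right) \left(-7\right) - 407\right)^{2} = \left(8 \left(-7\right) - 407\right)^{2} = \left(-56 - 407\right)^{2} = \left(-463\right)^{2} = 214369$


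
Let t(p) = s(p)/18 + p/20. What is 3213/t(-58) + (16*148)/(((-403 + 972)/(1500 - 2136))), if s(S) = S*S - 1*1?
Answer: -4127763477/1569871 ≈ -2629.4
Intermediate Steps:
s(S) = -1 + S**2 (s(S) = S**2 - 1 = -1 + S**2)
t(p) = -1/18 + p**2/18 + p/20 (t(p) = (-1 + p**2)/18 + p/20 = (-1 + p**2)*(1/18) + p*(1/20) = (-1/18 + p**2/18) + p/20 = -1/18 + p**2/18 + p/20)
3213/t(-58) + (16*148)/(((-403 + 972)/(1500 - 2136))) = 3213/(-1/18 + (1/18)*(-58)**2 + (1/20)*(-58)) + (16*148)/(((-403 + 972)/(1500 - 2136))) = 3213/(-1/18 + (1/18)*3364 - 29/10) + 2368/((569/(-636))) = 3213/(-1/18 + 1682/9 - 29/10) + 2368/((569*(-1/636))) = 3213/(2759/15) + 2368/(-569/636) = 3213*(15/2759) + 2368*(-636/569) = 48195/2759 - 1506048/569 = -4127763477/1569871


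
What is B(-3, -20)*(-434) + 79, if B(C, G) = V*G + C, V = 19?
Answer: 166301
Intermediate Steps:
B(C, G) = C + 19*G (B(C, G) = 19*G + C = C + 19*G)
B(-3, -20)*(-434) + 79 = (-3 + 19*(-20))*(-434) + 79 = (-3 - 380)*(-434) + 79 = -383*(-434) + 79 = 166222 + 79 = 166301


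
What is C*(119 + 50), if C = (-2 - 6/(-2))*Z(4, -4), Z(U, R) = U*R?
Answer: -2704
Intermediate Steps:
Z(U, R) = R*U
C = -16 (C = (-2 - 6/(-2))*(-4*4) = (-2 - 6*(-½))*(-16) = (-2 + 3)*(-16) = 1*(-16) = -16)
C*(119 + 50) = -16*(119 + 50) = -16*169 = -2704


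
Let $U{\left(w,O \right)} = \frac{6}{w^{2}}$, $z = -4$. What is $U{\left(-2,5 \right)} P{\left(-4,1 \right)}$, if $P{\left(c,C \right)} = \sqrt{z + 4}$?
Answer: $0$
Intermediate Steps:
$U{\left(w,O \right)} = \frac{6}{w^{2}}$
$P{\left(c,C \right)} = 0$ ($P{\left(c,C \right)} = \sqrt{-4 + 4} = \sqrt{0} = 0$)
$U{\left(-2,5 \right)} P{\left(-4,1 \right)} = \frac{6}{4} \cdot 0 = 6 \cdot \frac{1}{4} \cdot 0 = \frac{3}{2} \cdot 0 = 0$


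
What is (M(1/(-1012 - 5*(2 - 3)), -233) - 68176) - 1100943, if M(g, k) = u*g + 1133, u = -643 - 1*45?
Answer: -1176161214/1007 ≈ -1.1680e+6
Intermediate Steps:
u = -688 (u = -643 - 45 = -688)
M(g, k) = 1133 - 688*g (M(g, k) = -688*g + 1133 = 1133 - 688*g)
(M(1/(-1012 - 5*(2 - 3)), -233) - 68176) - 1100943 = ((1133 - 688/(-1012 - 5*(2 - 3))) - 68176) - 1100943 = ((1133 - 688/(-1012 - 5*(-1))) - 68176) - 1100943 = ((1133 - 688/(-1012 + 5)) - 68176) - 1100943 = ((1133 - 688/(-1007)) - 68176) - 1100943 = ((1133 - 688*(-1/1007)) - 68176) - 1100943 = ((1133 + 688/1007) - 68176) - 1100943 = (1141619/1007 - 68176) - 1100943 = -67511613/1007 - 1100943 = -1176161214/1007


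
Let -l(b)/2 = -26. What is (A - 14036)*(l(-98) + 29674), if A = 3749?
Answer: -305791362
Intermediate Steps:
l(b) = 52 (l(b) = -2*(-26) = 52)
(A - 14036)*(l(-98) + 29674) = (3749 - 14036)*(52 + 29674) = -10287*29726 = -305791362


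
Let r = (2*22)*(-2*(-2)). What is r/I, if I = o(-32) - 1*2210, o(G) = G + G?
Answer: -88/1137 ≈ -0.077397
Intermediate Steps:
o(G) = 2*G
I = -2274 (I = 2*(-32) - 1*2210 = -64 - 2210 = -2274)
r = 176 (r = 44*4 = 176)
r/I = 176/(-2274) = 176*(-1/2274) = -88/1137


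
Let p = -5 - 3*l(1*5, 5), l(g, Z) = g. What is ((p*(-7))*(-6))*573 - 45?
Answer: -481365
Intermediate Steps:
p = -20 (p = -5 - 3*5 = -5 - 15 = -20)
((p*(-7))*(-6))*573 - 45 = (-20*(-7)*(-6))*573 - 45 = (140*(-6))*573 - 45 = -840*573 - 45 = -481320 - 45 = -481365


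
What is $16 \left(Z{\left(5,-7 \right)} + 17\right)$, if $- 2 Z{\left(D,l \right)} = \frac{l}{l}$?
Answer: $264$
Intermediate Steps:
$Z{\left(D,l \right)} = - \frac{1}{2}$ ($Z{\left(D,l \right)} = - \frac{l \frac{1}{l}}{2} = \left(- \frac{1}{2}\right) 1 = - \frac{1}{2}$)
$16 \left(Z{\left(5,-7 \right)} + 17\right) = 16 \left(- \frac{1}{2} + 17\right) = 16 \cdot \frac{33}{2} = 264$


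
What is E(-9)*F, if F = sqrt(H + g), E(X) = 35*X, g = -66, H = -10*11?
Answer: -1260*I*sqrt(11) ≈ -4178.9*I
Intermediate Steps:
H = -110
F = 4*I*sqrt(11) (F = sqrt(-110 - 66) = sqrt(-176) = 4*I*sqrt(11) ≈ 13.266*I)
E(-9)*F = (35*(-9))*(4*I*sqrt(11)) = -1260*I*sqrt(11)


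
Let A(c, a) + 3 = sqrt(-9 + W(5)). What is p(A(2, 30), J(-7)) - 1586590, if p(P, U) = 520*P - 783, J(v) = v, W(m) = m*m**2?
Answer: -1588933 + 1040*sqrt(29) ≈ -1.5833e+6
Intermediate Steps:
W(m) = m**3
A(c, a) = -3 + 2*sqrt(29) (A(c, a) = -3 + sqrt(-9 + 5**3) = -3 + sqrt(-9 + 125) = -3 + sqrt(116) = -3 + 2*sqrt(29))
p(P, U) = -783 + 520*P
p(A(2, 30), J(-7)) - 1586590 = (-783 + 520*(-3 + 2*sqrt(29))) - 1586590 = (-783 + (-1560 + 1040*sqrt(29))) - 1586590 = (-2343 + 1040*sqrt(29)) - 1586590 = -1588933 + 1040*sqrt(29)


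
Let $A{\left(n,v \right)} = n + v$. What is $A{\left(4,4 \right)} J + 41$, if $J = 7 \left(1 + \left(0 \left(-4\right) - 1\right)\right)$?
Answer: $41$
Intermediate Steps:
$J = 0$ ($J = 7 \left(1 + \left(0 - 1\right)\right) = 7 \left(1 - 1\right) = 7 \cdot 0 = 0$)
$A{\left(4,4 \right)} J + 41 = \left(4 + 4\right) 0 + 41 = 8 \cdot 0 + 41 = 0 + 41 = 41$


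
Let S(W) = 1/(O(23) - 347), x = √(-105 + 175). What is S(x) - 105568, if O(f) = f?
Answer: -34204033/324 ≈ -1.0557e+5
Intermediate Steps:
x = √70 ≈ 8.3666
S(W) = -1/324 (S(W) = 1/(23 - 347) = 1/(-324) = -1/324)
S(x) - 105568 = -1/324 - 105568 = -34204033/324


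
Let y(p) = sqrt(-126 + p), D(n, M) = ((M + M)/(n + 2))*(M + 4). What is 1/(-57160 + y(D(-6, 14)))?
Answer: -14290/816816463 - 3*I*sqrt(7)/1633632926 ≈ -1.7495e-5 - 4.8586e-9*I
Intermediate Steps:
D(n, M) = 2*M*(4 + M)/(2 + n) (D(n, M) = ((2*M)/(2 + n))*(4 + M) = (2*M/(2 + n))*(4 + M) = 2*M*(4 + M)/(2 + n))
1/(-57160 + y(D(-6, 14))) = 1/(-57160 + sqrt(-126 + 2*14*(4 + 14)/(2 - 6))) = 1/(-57160 + sqrt(-126 + 2*14*18/(-4))) = 1/(-57160 + sqrt(-126 + 2*14*(-1/4)*18)) = 1/(-57160 + sqrt(-126 - 126)) = 1/(-57160 + sqrt(-252)) = 1/(-57160 + 6*I*sqrt(7))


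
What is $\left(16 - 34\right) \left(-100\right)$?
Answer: $1800$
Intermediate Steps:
$\left(16 - 34\right) \left(-100\right) = \left(-18\right) \left(-100\right) = 1800$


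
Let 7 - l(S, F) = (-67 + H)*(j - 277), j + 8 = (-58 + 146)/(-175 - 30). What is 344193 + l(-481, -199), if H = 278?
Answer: 82907243/205 ≈ 4.0443e+5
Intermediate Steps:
j = -1728/205 (j = -8 + (-58 + 146)/(-175 - 30) = -8 + 88/(-205) = -8 + 88*(-1/205) = -8 - 88/205 = -1728/205 ≈ -8.4293)
l(S, F) = 12347678/205 (l(S, F) = 7 - (-67 + 278)*(-1728/205 - 277) = 7 - 211*(-58513)/205 = 7 - 1*(-12346243/205) = 7 + 12346243/205 = 12347678/205)
344193 + l(-481, -199) = 344193 + 12347678/205 = 82907243/205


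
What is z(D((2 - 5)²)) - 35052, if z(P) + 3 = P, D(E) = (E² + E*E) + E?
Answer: -34884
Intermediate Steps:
D(E) = E + 2*E² (D(E) = (E² + E²) + E = 2*E² + E = E + 2*E²)
z(P) = -3 + P
z(D((2 - 5)²)) - 35052 = (-3 + (2 - 5)²*(1 + 2*(2 - 5)²)) - 35052 = (-3 + (-3)²*(1 + 2*(-3)²)) - 35052 = (-3 + 9*(1 + 2*9)) - 35052 = (-3 + 9*(1 + 18)) - 35052 = (-3 + 9*19) - 35052 = (-3 + 171) - 35052 = 168 - 35052 = -34884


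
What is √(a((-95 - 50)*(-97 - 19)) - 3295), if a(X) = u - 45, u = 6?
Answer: I*√3334 ≈ 57.741*I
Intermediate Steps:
a(X) = -39 (a(X) = 6 - 45 = -39)
√(a((-95 - 50)*(-97 - 19)) - 3295) = √(-39 - 3295) = √(-3334) = I*√3334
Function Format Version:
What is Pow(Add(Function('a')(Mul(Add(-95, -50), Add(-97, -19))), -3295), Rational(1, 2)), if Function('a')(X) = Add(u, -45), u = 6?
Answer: Mul(I, Pow(3334, Rational(1, 2))) ≈ Mul(57.741, I)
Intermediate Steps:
Function('a')(X) = -39 (Function('a')(X) = Add(6, -45) = -39)
Pow(Add(Function('a')(Mul(Add(-95, -50), Add(-97, -19))), -3295), Rational(1, 2)) = Pow(Add(-39, -3295), Rational(1, 2)) = Pow(-3334, Rational(1, 2)) = Mul(I, Pow(3334, Rational(1, 2)))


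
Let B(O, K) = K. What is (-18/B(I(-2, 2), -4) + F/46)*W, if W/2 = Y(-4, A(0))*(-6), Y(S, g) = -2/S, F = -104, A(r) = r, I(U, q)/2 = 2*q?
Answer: -309/23 ≈ -13.435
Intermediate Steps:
I(U, q) = 4*q (I(U, q) = 2*(2*q) = 4*q)
W = -6 (W = 2*(-2/(-4)*(-6)) = 2*(-2*(-1/4)*(-6)) = 2*((1/2)*(-6)) = 2*(-3) = -6)
(-18/B(I(-2, 2), -4) + F/46)*W = (-18/(-4) - 104/46)*(-6) = (-18*(-1/4) - 104*1/46)*(-6) = (9/2 - 52/23)*(-6) = (103/46)*(-6) = -309/23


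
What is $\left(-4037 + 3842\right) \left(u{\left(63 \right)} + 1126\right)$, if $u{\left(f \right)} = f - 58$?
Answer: $-220545$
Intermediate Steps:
$u{\left(f \right)} = -58 + f$ ($u{\left(f \right)} = f - 58 = -58 + f$)
$\left(-4037 + 3842\right) \left(u{\left(63 \right)} + 1126\right) = \left(-4037 + 3842\right) \left(\left(-58 + 63\right) + 1126\right) = - 195 \left(5 + 1126\right) = \left(-195\right) 1131 = -220545$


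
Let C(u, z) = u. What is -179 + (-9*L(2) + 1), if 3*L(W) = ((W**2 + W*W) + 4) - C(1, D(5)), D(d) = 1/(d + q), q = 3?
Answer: -211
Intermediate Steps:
D(d) = 1/(3 + d) (D(d) = 1/(d + 3) = 1/(3 + d))
L(W) = 1 + 2*W**2/3 (L(W) = (((W**2 + W*W) + 4) - 1*1)/3 = (((W**2 + W**2) + 4) - 1)/3 = ((2*W**2 + 4) - 1)/3 = ((4 + 2*W**2) - 1)/3 = (3 + 2*W**2)/3 = 1 + 2*W**2/3)
-179 + (-9*L(2) + 1) = -179 + (-9*(1 + (2/3)*2**2) + 1) = -179 + (-9*(1 + (2/3)*4) + 1) = -179 + (-9*(1 + 8/3) + 1) = -179 + (-9*11/3 + 1) = -179 + (-33 + 1) = -179 - 32 = -211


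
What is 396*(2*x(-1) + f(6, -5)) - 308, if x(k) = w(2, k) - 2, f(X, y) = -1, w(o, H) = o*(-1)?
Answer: -3872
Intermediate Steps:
w(o, H) = -o
x(k) = -4 (x(k) = -1*2 - 2 = -2 - 2 = -4)
396*(2*x(-1) + f(6, -5)) - 308 = 396*(2*(-4) - 1) - 308 = 396*(-8 - 1) - 308 = 396*(-9) - 308 = -3564 - 308 = -3872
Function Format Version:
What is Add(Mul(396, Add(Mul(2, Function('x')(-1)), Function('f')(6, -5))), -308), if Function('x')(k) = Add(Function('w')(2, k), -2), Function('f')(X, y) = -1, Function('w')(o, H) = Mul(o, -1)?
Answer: -3872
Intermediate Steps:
Function('w')(o, H) = Mul(-1, o)
Function('x')(k) = -4 (Function('x')(k) = Add(Mul(-1, 2), -2) = Add(-2, -2) = -4)
Add(Mul(396, Add(Mul(2, Function('x')(-1)), Function('f')(6, -5))), -308) = Add(Mul(396, Add(Mul(2, -4), -1)), -308) = Add(Mul(396, Add(-8, -1)), -308) = Add(Mul(396, -9), -308) = Add(-3564, -308) = -3872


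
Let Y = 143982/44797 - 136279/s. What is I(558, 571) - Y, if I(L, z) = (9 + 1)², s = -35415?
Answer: 147444562607/1586485755 ≈ 92.938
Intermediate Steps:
I(L, z) = 100 (I(L, z) = 10² = 100)
Y = 11204012893/1586485755 (Y = 143982/44797 - 136279/(-35415) = 143982*(1/44797) - 136279*(-1/35415) = 143982/44797 + 136279/35415 = 11204012893/1586485755 ≈ 7.0622)
I(558, 571) - Y = 100 - 1*11204012893/1586485755 = 100 - 11204012893/1586485755 = 147444562607/1586485755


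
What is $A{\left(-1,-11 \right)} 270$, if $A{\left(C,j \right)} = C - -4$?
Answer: $810$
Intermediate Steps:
$A{\left(C,j \right)} = 4 + C$ ($A{\left(C,j \right)} = C + 4 = 4 + C$)
$A{\left(-1,-11 \right)} 270 = \left(4 - 1\right) 270 = 3 \cdot 270 = 810$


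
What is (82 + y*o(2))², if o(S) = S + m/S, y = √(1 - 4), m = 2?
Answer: 6697 + 492*I*√3 ≈ 6697.0 + 852.17*I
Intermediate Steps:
y = I*√3 (y = √(-3) = I*√3 ≈ 1.732*I)
o(S) = S + 2/S
(82 + y*o(2))² = (82 + (I*√3)*(2 + 2/2))² = (82 + (I*√3)*(2 + 2*(½)))² = (82 + (I*√3)*(2 + 1))² = (82 + (I*√3)*3)² = (82 + 3*I*√3)²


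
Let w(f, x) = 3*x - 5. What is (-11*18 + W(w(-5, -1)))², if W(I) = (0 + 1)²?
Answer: 38809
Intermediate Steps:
w(f, x) = -5 + 3*x
W(I) = 1 (W(I) = 1² = 1)
(-11*18 + W(w(-5, -1)))² = (-11*18 + 1)² = (-198 + 1)² = (-197)² = 38809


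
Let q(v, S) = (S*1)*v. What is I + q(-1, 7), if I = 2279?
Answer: 2272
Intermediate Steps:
q(v, S) = S*v
I + q(-1, 7) = 2279 + 7*(-1) = 2279 - 7 = 2272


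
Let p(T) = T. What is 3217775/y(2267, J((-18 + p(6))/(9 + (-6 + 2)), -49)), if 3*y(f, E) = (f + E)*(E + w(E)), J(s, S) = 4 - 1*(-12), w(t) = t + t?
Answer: 3217775/36528 ≈ 88.091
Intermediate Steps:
w(t) = 2*t
J(s, S) = 16 (J(s, S) = 4 + 12 = 16)
y(f, E) = E*(E + f) (y(f, E) = ((f + E)*(E + 2*E))/3 = ((E + f)*(3*E))/3 = (3*E*(E + f))/3 = E*(E + f))
3217775/y(2267, J((-18 + p(6))/(9 + (-6 + 2)), -49)) = 3217775/((16*(16 + 2267))) = 3217775/((16*2283)) = 3217775/36528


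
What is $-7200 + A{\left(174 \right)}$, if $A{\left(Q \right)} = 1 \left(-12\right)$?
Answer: $-7212$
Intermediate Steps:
$A{\left(Q \right)} = -12$
$-7200 + A{\left(174 \right)} = -7200 - 12 = -7212$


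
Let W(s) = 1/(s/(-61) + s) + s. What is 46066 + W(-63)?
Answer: 173891279/3780 ≈ 46003.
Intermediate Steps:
W(s) = s + 61/(60*s) (W(s) = 1/(s*(-1/61) + s) + s = 1/(-s/61 + s) + s = 1/(60*s/61) + s = 61/(60*s) + s = s + 61/(60*s))
46066 + W(-63) = 46066 + (-63 + (61/60)/(-63)) = 46066 + (-63 + (61/60)*(-1/63)) = 46066 + (-63 - 61/3780) = 46066 - 238201/3780 = 173891279/3780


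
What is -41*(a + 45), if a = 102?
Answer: -6027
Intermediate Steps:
-41*(a + 45) = -41*(102 + 45) = -41*147 = -6027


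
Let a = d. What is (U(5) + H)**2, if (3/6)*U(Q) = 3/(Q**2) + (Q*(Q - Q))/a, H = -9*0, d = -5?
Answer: 36/625 ≈ 0.057600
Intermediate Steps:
H = 0
a = -5
U(Q) = 6/Q**2 (U(Q) = 2*(3/(Q**2) + (Q*(Q - Q))/(-5)) = 2*(3/Q**2 + (Q*0)*(-1/5)) = 2*(3/Q**2 + 0*(-1/5)) = 2*(3/Q**2 + 0) = 2*(3/Q**2) = 6/Q**2)
(U(5) + H)**2 = (6/5**2 + 0)**2 = (6*(1/25) + 0)**2 = (6/25 + 0)**2 = (6/25)**2 = 36/625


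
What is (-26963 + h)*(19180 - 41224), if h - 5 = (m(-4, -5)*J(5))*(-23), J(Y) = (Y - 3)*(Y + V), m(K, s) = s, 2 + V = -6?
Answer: 609472512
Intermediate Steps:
V = -8 (V = -2 - 6 = -8)
J(Y) = (-8 + Y)*(-3 + Y) (J(Y) = (Y - 3)*(Y - 8) = (-3 + Y)*(-8 + Y) = (-8 + Y)*(-3 + Y))
h = -685 (h = 5 - 5*(24 + 5**2 - 11*5)*(-23) = 5 - 5*(24 + 25 - 55)*(-23) = 5 - 5*(-6)*(-23) = 5 + 30*(-23) = 5 - 690 = -685)
(-26963 + h)*(19180 - 41224) = (-26963 - 685)*(19180 - 41224) = -27648*(-22044) = 609472512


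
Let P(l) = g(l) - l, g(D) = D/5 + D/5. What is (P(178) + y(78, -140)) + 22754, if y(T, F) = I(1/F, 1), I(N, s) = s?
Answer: 113241/5 ≈ 22648.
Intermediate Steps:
y(T, F) = 1
g(D) = 2*D/5 (g(D) = D*(⅕) + D*(⅕) = D/5 + D/5 = 2*D/5)
P(l) = -3*l/5 (P(l) = 2*l/5 - l = -3*l/5)
(P(178) + y(78, -140)) + 22754 = (-⅗*178 + 1) + 22754 = (-534/5 + 1) + 22754 = -529/5 + 22754 = 113241/5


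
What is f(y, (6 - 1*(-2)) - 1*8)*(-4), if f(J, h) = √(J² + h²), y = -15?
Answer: -60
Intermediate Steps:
f(y, (6 - 1*(-2)) - 1*8)*(-4) = √((-15)² + ((6 - 1*(-2)) - 1*8)²)*(-4) = √(225 + ((6 + 2) - 8)²)*(-4) = √(225 + (8 - 8)²)*(-4) = √(225 + 0²)*(-4) = √(225 + 0)*(-4) = √225*(-4) = 15*(-4) = -60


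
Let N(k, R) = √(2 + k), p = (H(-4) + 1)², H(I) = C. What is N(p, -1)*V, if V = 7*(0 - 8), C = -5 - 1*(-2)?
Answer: -56*√6 ≈ -137.17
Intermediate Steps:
C = -3 (C = -5 + 2 = -3)
H(I) = -3
p = 4 (p = (-3 + 1)² = (-2)² = 4)
V = -56 (V = 7*(-8) = -56)
N(p, -1)*V = √(2 + 4)*(-56) = √6*(-56) = -56*√6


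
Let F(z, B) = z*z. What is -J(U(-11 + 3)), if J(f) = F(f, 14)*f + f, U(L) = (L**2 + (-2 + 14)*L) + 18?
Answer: 2758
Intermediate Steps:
U(L) = 18 + L**2 + 12*L (U(L) = (L**2 + 12*L) + 18 = 18 + L**2 + 12*L)
F(z, B) = z**2
J(f) = f + f**3 (J(f) = f**2*f + f = f**3 + f = f + f**3)
-J(U(-11 + 3)) = -((18 + (-11 + 3)**2 + 12*(-11 + 3)) + (18 + (-11 + 3)**2 + 12*(-11 + 3))**3) = -((18 + (-8)**2 + 12*(-8)) + (18 + (-8)**2 + 12*(-8))**3) = -((18 + 64 - 96) + (18 + 64 - 96)**3) = -(-14 + (-14)**3) = -(-14 - 2744) = -1*(-2758) = 2758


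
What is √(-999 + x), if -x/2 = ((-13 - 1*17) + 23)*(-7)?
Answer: I*√1097 ≈ 33.121*I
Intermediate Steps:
x = -98 (x = -2*((-13 - 1*17) + 23)*(-7) = -2*((-13 - 17) + 23)*(-7) = -2*(-30 + 23)*(-7) = -(-14)*(-7) = -2*49 = -98)
√(-999 + x) = √(-999 - 98) = √(-1097) = I*√1097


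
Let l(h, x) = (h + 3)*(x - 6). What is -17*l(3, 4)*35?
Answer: 7140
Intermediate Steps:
l(h, x) = (-6 + x)*(3 + h) (l(h, x) = (3 + h)*(-6 + x) = (-6 + x)*(3 + h))
-17*l(3, 4)*35 = -17*(-18 - 6*3 + 3*4 + 3*4)*35 = -17*(-18 - 18 + 12 + 12)*35 = -17*(-12)*35 = 204*35 = 7140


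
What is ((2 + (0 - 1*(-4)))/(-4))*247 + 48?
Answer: -645/2 ≈ -322.50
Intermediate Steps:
((2 + (0 - 1*(-4)))/(-4))*247 + 48 = ((2 + (0 + 4))*(-1/4))*247 + 48 = ((2 + 4)*(-1/4))*247 + 48 = (6*(-1/4))*247 + 48 = -3/2*247 + 48 = -741/2 + 48 = -645/2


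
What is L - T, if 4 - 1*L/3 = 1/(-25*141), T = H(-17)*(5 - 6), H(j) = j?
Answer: -5874/1175 ≈ -4.9991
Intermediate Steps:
T = 17 (T = -17*(5 - 6) = -17*(-1) = 17)
L = 14101/1175 (L = 12 - 3/((-25*141)) = 12 - 3/(-3525) = 12 - 3*(-1/3525) = 12 + 1/1175 = 14101/1175 ≈ 12.001)
L - T = 14101/1175 - 1*17 = 14101/1175 - 17 = -5874/1175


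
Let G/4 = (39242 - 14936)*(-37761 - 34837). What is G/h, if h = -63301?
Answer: 7058267952/63301 ≈ 1.1150e+5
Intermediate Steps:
G = -7058267952 (G = 4*((39242 - 14936)*(-37761 - 34837)) = 4*(24306*(-72598)) = 4*(-1764566988) = -7058267952)
G/h = -7058267952/(-63301) = -7058267952*(-1/63301) = 7058267952/63301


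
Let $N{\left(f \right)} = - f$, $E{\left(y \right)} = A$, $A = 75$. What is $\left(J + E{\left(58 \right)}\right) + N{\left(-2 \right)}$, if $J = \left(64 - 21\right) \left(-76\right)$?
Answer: $-3191$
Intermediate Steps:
$E{\left(y \right)} = 75$
$J = -3268$ ($J = 43 \left(-76\right) = -3268$)
$\left(J + E{\left(58 \right)}\right) + N{\left(-2 \right)} = \left(-3268 + 75\right) - -2 = -3193 + 2 = -3191$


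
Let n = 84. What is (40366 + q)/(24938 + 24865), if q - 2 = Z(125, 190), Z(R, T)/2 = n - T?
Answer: 40156/49803 ≈ 0.80630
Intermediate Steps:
Z(R, T) = 168 - 2*T (Z(R, T) = 2*(84 - T) = 168 - 2*T)
q = -210 (q = 2 + (168 - 2*190) = 2 + (168 - 380) = 2 - 212 = -210)
(40366 + q)/(24938 + 24865) = (40366 - 210)/(24938 + 24865) = 40156/49803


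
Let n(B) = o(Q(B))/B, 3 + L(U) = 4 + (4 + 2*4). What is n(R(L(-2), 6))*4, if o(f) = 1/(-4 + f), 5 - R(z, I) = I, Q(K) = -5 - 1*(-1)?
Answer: ½ ≈ 0.50000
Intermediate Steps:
L(U) = 13 (L(U) = -3 + (4 + (4 + 2*4)) = -3 + (4 + (4 + 8)) = -3 + (4 + 12) = -3 + 16 = 13)
Q(K) = -4 (Q(K) = -5 + 1 = -4)
R(z, I) = 5 - I
n(B) = -1/(8*B) (n(B) = 1/((-4 - 4)*B) = 1/((-8)*B) = -1/(8*B))
n(R(L(-2), 6))*4 = -1/(8*(5 - 1*6))*4 = -1/(8*(5 - 6))*4 = -⅛/(-1)*4 = -⅛*(-1)*4 = (⅛)*4 = ½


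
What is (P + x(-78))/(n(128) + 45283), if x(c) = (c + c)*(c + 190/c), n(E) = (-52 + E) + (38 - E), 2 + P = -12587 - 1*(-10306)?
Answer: 10265/45269 ≈ 0.22676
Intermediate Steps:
P = -2283 (P = -2 + (-12587 - 1*(-10306)) = -2 + (-12587 + 10306) = -2 - 2281 = -2283)
n(E) = -14
x(c) = 2*c*(c + 190/c) (x(c) = (2*c)*(c + 190/c) = 2*c*(c + 190/c))
(P + x(-78))/(n(128) + 45283) = (-2283 + (380 + 2*(-78)²))/(-14 + 45283) = (-2283 + (380 + 2*6084))/45269 = (-2283 + (380 + 12168))*(1/45269) = (-2283 + 12548)*(1/45269) = 10265*(1/45269) = 10265/45269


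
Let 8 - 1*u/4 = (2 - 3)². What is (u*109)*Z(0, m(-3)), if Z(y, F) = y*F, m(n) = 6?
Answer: 0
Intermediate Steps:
Z(y, F) = F*y
u = 28 (u = 32 - 4*(2 - 3)² = 32 - 4*(-1)² = 32 - 4*1 = 32 - 4 = 28)
(u*109)*Z(0, m(-3)) = (28*109)*(6*0) = 3052*0 = 0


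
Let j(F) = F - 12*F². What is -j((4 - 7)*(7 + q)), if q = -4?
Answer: 981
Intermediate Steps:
-j((4 - 7)*(7 + q)) = -(4 - 7)*(7 - 4)*(1 - 12*(4 - 7)*(7 - 4)) = -(-3*3)*(1 - (-36)*3) = -(-9)*(1 - 12*(-9)) = -(-9)*(1 + 108) = -(-9)*109 = -1*(-981) = 981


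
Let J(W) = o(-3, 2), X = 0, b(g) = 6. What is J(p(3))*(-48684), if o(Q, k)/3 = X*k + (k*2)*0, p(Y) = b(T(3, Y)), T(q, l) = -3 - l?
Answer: 0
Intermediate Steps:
p(Y) = 6
o(Q, k) = 0 (o(Q, k) = 3*(0*k + (k*2)*0) = 3*(0 + (2*k)*0) = 3*(0 + 0) = 3*0 = 0)
J(W) = 0
J(p(3))*(-48684) = 0*(-48684) = 0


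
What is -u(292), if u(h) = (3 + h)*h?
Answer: -86140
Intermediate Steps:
u(h) = h*(3 + h)
-u(292) = -292*(3 + 292) = -292*295 = -1*86140 = -86140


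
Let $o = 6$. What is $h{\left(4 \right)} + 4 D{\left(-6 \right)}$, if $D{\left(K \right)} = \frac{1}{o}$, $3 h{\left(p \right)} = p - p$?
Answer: $\frac{2}{3} \approx 0.66667$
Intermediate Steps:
$h{\left(p \right)} = 0$ ($h{\left(p \right)} = \frac{p - p}{3} = \frac{1}{3} \cdot 0 = 0$)
$D{\left(K \right)} = \frac{1}{6}$
$h{\left(4 \right)} + 4 D{\left(-6 \right)} = 0 + 4 \cdot \frac{1}{6} = 0 + \frac{2}{3} = \frac{2}{3}$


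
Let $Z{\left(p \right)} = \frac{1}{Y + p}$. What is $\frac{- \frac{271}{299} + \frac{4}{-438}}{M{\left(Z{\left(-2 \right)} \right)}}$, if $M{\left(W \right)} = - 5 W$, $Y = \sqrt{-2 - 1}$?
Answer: $- \frac{119894}{327405} + \frac{59947 i \sqrt{3}}{327405} \approx -0.36619 + 0.31713 i$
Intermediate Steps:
$Y = i \sqrt{3}$ ($Y = \sqrt{-3} = i \sqrt{3} \approx 1.732 i$)
$Z{\left(p \right)} = \frac{1}{p + i \sqrt{3}}$ ($Z{\left(p \right)} = \frac{1}{i \sqrt{3} + p} = \frac{1}{p + i \sqrt{3}}$)
$\frac{- \frac{271}{299} + \frac{4}{-438}}{M{\left(Z{\left(-2 \right)} \right)}} = \frac{- \frac{271}{299} + \frac{4}{-438}}{\left(-5\right) \frac{1}{-2 + i \sqrt{3}}} = \left(\left(-271\right) \frac{1}{299} + 4 \left(- \frac{1}{438}\right)\right) \left(\frac{2}{5} - \frac{i \sqrt{3}}{5}\right) = \left(- \frac{271}{299} - \frac{2}{219}\right) \left(\frac{2}{5} - \frac{i \sqrt{3}}{5}\right) = - \frac{59947 \left(\frac{2}{5} - \frac{i \sqrt{3}}{5}\right)}{65481} = - \frac{119894}{327405} + \frac{59947 i \sqrt{3}}{327405}$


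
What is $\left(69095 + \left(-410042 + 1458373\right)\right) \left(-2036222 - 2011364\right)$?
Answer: $-4522877833636$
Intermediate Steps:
$\left(69095 + \left(-410042 + 1458373\right)\right) \left(-2036222 - 2011364\right) = \left(69095 + 1048331\right) \left(-4047586\right) = 1117426 \left(-4047586\right) = -4522877833636$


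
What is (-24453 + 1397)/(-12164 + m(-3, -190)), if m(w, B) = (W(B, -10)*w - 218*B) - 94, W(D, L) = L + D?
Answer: -11528/14881 ≈ -0.77468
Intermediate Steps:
W(D, L) = D + L
m(w, B) = -94 - 218*B + w*(-10 + B) (m(w, B) = ((B - 10)*w - 218*B) - 94 = ((-10 + B)*w - 218*B) - 94 = (w*(-10 + B) - 218*B) - 94 = (-218*B + w*(-10 + B)) - 94 = -94 - 218*B + w*(-10 + B))
(-24453 + 1397)/(-12164 + m(-3, -190)) = (-24453 + 1397)/(-12164 + (-94 - 218*(-190) - 3*(-10 - 190))) = -23056/(-12164 + (-94 + 41420 - 3*(-200))) = -23056/(-12164 + (-94 + 41420 + 600)) = -23056/(-12164 + 41926) = -23056/29762 = -23056*1/29762 = -11528/14881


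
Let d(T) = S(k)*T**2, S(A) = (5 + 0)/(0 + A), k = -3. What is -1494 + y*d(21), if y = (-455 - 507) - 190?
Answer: 845226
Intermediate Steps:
y = -1152 (y = -962 - 190 = -1152)
S(A) = 5/A
d(T) = -5*T**2/3 (d(T) = (5/(-3))*T**2 = (5*(-1/3))*T**2 = -5*T**2/3)
-1494 + y*d(21) = -1494 - (-1920)*21**2 = -1494 - (-1920)*441 = -1494 - 1152*(-735) = -1494 + 846720 = 845226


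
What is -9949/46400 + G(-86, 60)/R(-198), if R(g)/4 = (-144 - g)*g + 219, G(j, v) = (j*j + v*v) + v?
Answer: -232445477/485947200 ≈ -0.47833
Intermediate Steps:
G(j, v) = v + j**2 + v**2 (G(j, v) = (j**2 + v**2) + v = v + j**2 + v**2)
R(g) = 876 + 4*g*(-144 - g) (R(g) = 4*((-144 - g)*g + 219) = 4*(g*(-144 - g) + 219) = 4*(219 + g*(-144 - g)) = 876 + 4*g*(-144 - g))
-9949/46400 + G(-86, 60)/R(-198) = -9949/46400 + (60 + (-86)**2 + 60**2)/(876 - 576*(-198) - 4*(-198)**2) = -9949*1/46400 + (60 + 7396 + 3600)/(876 + 114048 - 4*39204) = -9949/46400 + 11056/(876 + 114048 - 156816) = -9949/46400 + 11056/(-41892) = -9949/46400 + 11056*(-1/41892) = -9949/46400 - 2764/10473 = -232445477/485947200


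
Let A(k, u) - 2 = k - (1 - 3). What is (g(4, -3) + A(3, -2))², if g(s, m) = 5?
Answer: 144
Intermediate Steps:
A(k, u) = 4 + k (A(k, u) = 2 + (k - (1 - 3)) = 2 + (k - 1*(-2)) = 2 + (k + 2) = 2 + (2 + k) = 4 + k)
(g(4, -3) + A(3, -2))² = (5 + (4 + 3))² = (5 + 7)² = 12² = 144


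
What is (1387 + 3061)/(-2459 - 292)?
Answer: -4448/2751 ≈ -1.6169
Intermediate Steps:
(1387 + 3061)/(-2459 - 292) = 4448/(-2751) = 4448*(-1/2751) = -4448/2751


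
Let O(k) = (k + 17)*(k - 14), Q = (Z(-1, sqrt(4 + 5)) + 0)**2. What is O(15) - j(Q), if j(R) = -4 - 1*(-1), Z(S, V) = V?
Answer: 35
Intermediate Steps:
Q = 9 (Q = (sqrt(4 + 5) + 0)**2 = (sqrt(9) + 0)**2 = (3 + 0)**2 = 3**2 = 9)
O(k) = (-14 + k)*(17 + k) (O(k) = (17 + k)*(-14 + k) = (-14 + k)*(17 + k))
j(R) = -3 (j(R) = -4 + 1 = -3)
O(15) - j(Q) = (-238 + 15**2 + 3*15) - 1*(-3) = (-238 + 225 + 45) + 3 = 32 + 3 = 35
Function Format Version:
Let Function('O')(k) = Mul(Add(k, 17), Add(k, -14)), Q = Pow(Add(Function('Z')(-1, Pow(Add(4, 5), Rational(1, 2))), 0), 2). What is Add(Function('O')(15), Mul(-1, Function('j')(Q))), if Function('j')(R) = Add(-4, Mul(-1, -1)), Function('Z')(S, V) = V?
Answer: 35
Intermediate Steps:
Q = 9 (Q = Pow(Add(Pow(Add(4, 5), Rational(1, 2)), 0), 2) = Pow(Add(Pow(9, Rational(1, 2)), 0), 2) = Pow(Add(3, 0), 2) = Pow(3, 2) = 9)
Function('O')(k) = Mul(Add(-14, k), Add(17, k)) (Function('O')(k) = Mul(Add(17, k), Add(-14, k)) = Mul(Add(-14, k), Add(17, k)))
Function('j')(R) = -3 (Function('j')(R) = Add(-4, 1) = -3)
Add(Function('O')(15), Mul(-1, Function('j')(Q))) = Add(Add(-238, Pow(15, 2), Mul(3, 15)), Mul(-1, -3)) = Add(Add(-238, 225, 45), 3) = Add(32, 3) = 35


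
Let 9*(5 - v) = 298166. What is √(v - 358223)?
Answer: 4*I*√220133/3 ≈ 625.58*I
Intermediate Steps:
v = -298121/9 (v = 5 - ⅑*298166 = 5 - 298166/9 = -298121/9 ≈ -33125.)
√(v - 358223) = √(-298121/9 - 358223) = √(-3522128/9) = 4*I*√220133/3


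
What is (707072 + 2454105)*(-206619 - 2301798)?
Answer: -7929550126809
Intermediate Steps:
(707072 + 2454105)*(-206619 - 2301798) = 3161177*(-2508417) = -7929550126809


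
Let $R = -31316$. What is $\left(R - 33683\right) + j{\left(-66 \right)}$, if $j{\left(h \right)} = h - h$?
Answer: $-64999$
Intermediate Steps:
$j{\left(h \right)} = 0$
$\left(R - 33683\right) + j{\left(-66 \right)} = \left(-31316 - 33683\right) + 0 = -64999 + 0 = -64999$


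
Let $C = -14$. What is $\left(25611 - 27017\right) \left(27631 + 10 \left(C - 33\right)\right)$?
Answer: $-38188366$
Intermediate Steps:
$\left(25611 - 27017\right) \left(27631 + 10 \left(C - 33\right)\right) = \left(25611 - 27017\right) \left(27631 + 10 \left(-14 - 33\right)\right) = - 1406 \left(27631 + 10 \left(-47\right)\right) = - 1406 \left(27631 - 470\right) = \left(-1406\right) 27161 = -38188366$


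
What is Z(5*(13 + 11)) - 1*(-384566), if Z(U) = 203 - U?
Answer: 384649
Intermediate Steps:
Z(5*(13 + 11)) - 1*(-384566) = (203 - 5*(13 + 11)) - 1*(-384566) = (203 - 5*24) + 384566 = (203 - 1*120) + 384566 = (203 - 120) + 384566 = 83 + 384566 = 384649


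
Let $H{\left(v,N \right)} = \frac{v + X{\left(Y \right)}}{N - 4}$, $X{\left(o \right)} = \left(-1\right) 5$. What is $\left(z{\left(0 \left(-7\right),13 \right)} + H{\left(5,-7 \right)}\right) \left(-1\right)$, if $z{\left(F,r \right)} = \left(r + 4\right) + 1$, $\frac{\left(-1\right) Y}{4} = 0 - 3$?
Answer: $-18$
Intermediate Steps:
$Y = 12$ ($Y = - 4 \left(0 - 3\right) = \left(-4\right) \left(-3\right) = 12$)
$X{\left(o \right)} = -5$
$z{\left(F,r \right)} = 5 + r$ ($z{\left(F,r \right)} = \left(4 + r\right) + 1 = 5 + r$)
$H{\left(v,N \right)} = \frac{-5 + v}{-4 + N}$ ($H{\left(v,N \right)} = \frac{v - 5}{N - 4} = \frac{-5 + v}{-4 + N}$)
$\left(z{\left(0 \left(-7\right),13 \right)} + H{\left(5,-7 \right)}\right) \left(-1\right) = \left(\left(5 + 13\right) + \frac{-5 + 5}{-4 - 7}\right) \left(-1\right) = \left(18 + \frac{1}{-11} \cdot 0\right) \left(-1\right) = \left(18 - 0\right) \left(-1\right) = \left(18 + 0\right) \left(-1\right) = 18 \left(-1\right) = -18$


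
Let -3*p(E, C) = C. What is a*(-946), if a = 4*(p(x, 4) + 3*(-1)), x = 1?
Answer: 49192/3 ≈ 16397.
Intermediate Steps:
p(E, C) = -C/3
a = -52/3 (a = 4*(-⅓*4 + 3*(-1)) = 4*(-4/3 - 3) = 4*(-13/3) = -52/3 ≈ -17.333)
a*(-946) = -52/3*(-946) = 49192/3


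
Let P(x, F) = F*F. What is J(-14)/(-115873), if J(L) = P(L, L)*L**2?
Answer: -38416/115873 ≈ -0.33154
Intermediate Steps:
P(x, F) = F**2
J(L) = L**4 (J(L) = L**2*L**2 = L**4)
J(-14)/(-115873) = (-14)**4/(-115873) = 38416*(-1/115873) = -38416/115873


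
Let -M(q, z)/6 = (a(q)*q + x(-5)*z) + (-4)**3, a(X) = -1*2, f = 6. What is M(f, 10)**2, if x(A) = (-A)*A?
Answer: 3825936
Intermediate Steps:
a(X) = -2
x(A) = -A**2
M(q, z) = 384 + 12*q + 150*z (M(q, z) = -6*((-2*q + (-1*(-5)**2)*z) + (-4)**3) = -6*((-2*q + (-1*25)*z) - 64) = -6*((-2*q - 25*z) - 64) = -6*((-25*z - 2*q) - 64) = -6*(-64 - 25*z - 2*q) = 384 + 12*q + 150*z)
M(f, 10)**2 = (384 + 12*6 + 150*10)**2 = (384 + 72 + 1500)**2 = 1956**2 = 3825936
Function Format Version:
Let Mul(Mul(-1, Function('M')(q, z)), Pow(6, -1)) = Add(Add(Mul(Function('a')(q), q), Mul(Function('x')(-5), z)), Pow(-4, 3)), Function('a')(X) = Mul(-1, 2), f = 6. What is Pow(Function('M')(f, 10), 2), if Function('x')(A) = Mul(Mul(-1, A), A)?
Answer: 3825936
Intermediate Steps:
Function('a')(X) = -2
Function('x')(A) = Mul(-1, Pow(A, 2))
Function('M')(q, z) = Add(384, Mul(12, q), Mul(150, z)) (Function('M')(q, z) = Mul(-6, Add(Add(Mul(-2, q), Mul(Mul(-1, Pow(-5, 2)), z)), Pow(-4, 3))) = Mul(-6, Add(Add(Mul(-2, q), Mul(Mul(-1, 25), z)), -64)) = Mul(-6, Add(Add(Mul(-2, q), Mul(-25, z)), -64)) = Mul(-6, Add(Add(Mul(-25, z), Mul(-2, q)), -64)) = Mul(-6, Add(-64, Mul(-25, z), Mul(-2, q))) = Add(384, Mul(12, q), Mul(150, z)))
Pow(Function('M')(f, 10), 2) = Pow(Add(384, Mul(12, 6), Mul(150, 10)), 2) = Pow(Add(384, 72, 1500), 2) = Pow(1956, 2) = 3825936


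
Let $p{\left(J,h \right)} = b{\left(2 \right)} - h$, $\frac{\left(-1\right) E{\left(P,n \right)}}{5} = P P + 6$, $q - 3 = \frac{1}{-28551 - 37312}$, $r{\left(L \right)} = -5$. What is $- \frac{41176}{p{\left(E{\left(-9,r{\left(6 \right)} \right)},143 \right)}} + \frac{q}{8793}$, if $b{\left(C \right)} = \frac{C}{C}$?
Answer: $\frac{11923211623840}{41118468489} \approx 289.97$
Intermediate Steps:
$q = \frac{197588}{65863}$ ($q = 3 + \frac{1}{-28551 - 37312} = 3 + \frac{1}{-65863} = 3 - \frac{1}{65863} = \frac{197588}{65863} \approx 3.0$)
$b{\left(C \right)} = 1$
$E{\left(P,n \right)} = -30 - 5 P^{2}$ ($E{\left(P,n \right)} = - 5 \left(P P + 6\right) = - 5 \left(P^{2} + 6\right) = - 5 \left(6 + P^{2}\right) = -30 - 5 P^{2}$)
$p{\left(J,h \right)} = 1 - h$
$- \frac{41176}{p{\left(E{\left(-9,r{\left(6 \right)} \right)},143 \right)}} + \frac{q}{8793} = - \frac{41176}{1 - 143} + \frac{197588}{65863 \cdot 8793} = - \frac{41176}{1 - 143} + \frac{197588}{65863} \cdot \frac{1}{8793} = - \frac{41176}{-142} + \frac{197588}{579133359} = \left(-41176\right) \left(- \frac{1}{142}\right) + \frac{197588}{579133359} = \frac{20588}{71} + \frac{197588}{579133359} = \frac{11923211623840}{41118468489}$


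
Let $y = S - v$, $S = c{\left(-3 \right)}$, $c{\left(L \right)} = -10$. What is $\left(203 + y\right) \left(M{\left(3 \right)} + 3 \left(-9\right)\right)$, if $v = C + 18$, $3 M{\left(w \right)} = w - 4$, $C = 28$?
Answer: $-4018$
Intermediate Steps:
$S = -10$
$M{\left(w \right)} = - \frac{4}{3} + \frac{w}{3}$ ($M{\left(w \right)} = \frac{w - 4}{3} = \frac{-4 + w}{3} = - \frac{4}{3} + \frac{w}{3}$)
$v = 46$ ($v = 28 + 18 = 46$)
$y = -56$ ($y = -10 - 46 = -56$)
$\left(203 + y\right) \left(M{\left(3 \right)} + 3 \left(-9\right)\right) = \left(203 - 56\right) \left(\left(- \frac{4}{3} + \frac{1}{3} \cdot 3\right) + 3 \left(-9\right)\right) = 147 \left(\left(- \frac{4}{3} + 1\right) - 27\right) = 147 \left(- \frac{1}{3} - 27\right) = 147 \left(- \frac{82}{3}\right) = -4018$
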